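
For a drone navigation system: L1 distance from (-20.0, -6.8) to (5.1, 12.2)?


|(-20)-5.1| + |(-6.8)-12.2| = 25.1 + 19 = 44.1

44.1


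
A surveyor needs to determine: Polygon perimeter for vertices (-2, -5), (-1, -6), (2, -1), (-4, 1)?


Sides: (-2, -5)->(-1, -6): sqrt(2) = 1.414214, (-1, -6)->(2, -1): sqrt(34) = 5.830952, (2, -1)->(-4, 1): sqrt(40) = 6.324555, (-4, 1)->(-2, -5): sqrt(40) = 6.324555
Sum = 19.894276
Perimeter = 19.8943

19.8943


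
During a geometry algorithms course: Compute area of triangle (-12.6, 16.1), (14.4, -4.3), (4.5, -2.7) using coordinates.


Area = |x_A(y_B-y_C) + x_B(y_C-y_A) + x_C(y_A-y_B)|/2
= |20.16 + (-270.72) + 91.8|/2
= 158.76/2 = 79.38

79.38


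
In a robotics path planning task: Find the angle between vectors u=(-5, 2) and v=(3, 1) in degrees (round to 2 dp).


u.v = -13, |u| = sqrt(29) = 5.3852, |v| = sqrt(10) = 3.1623
cos(theta) = u.v/(|u||v|) = -13/sqrt(290) = -0.763386
theta = acos(-0.763386) = 139.76 degrees

139.76 degrees


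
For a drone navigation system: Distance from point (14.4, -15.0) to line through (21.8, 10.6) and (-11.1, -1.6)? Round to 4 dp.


|cross product| = 751.96
|line direction| = sqrt(1231.25) = 35.0892
Distance = 751.96/sqrt(1231.25) = 21.43

21.43


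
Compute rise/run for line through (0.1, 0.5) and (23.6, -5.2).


slope = (y2-y1)/(x2-x1) = ((-5.2)-0.5)/(23.6-0.1) = (-5.7)/23.5 = -0.2426

-0.2426


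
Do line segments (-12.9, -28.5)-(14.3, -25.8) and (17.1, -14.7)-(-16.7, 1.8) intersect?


Cross products: d1=961.44, d2=421.38, d3=294.36, d4=834.42
d1*d2 < 0 and d3*d4 < 0? no

No, they don't intersect


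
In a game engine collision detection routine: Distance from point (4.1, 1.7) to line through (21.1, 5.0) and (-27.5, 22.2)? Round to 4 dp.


|cross product| = 452.78
|line direction| = sqrt(2657.8) = 51.5539
Distance = 452.78/sqrt(2657.8) = 8.7827

8.7827


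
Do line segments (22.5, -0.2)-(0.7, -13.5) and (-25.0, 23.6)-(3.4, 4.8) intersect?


Cross products: d1=217.08, d2=-570.48, d3=-1150.59, d4=-363.03
d1*d2 < 0 and d3*d4 < 0? no

No, they don't intersect


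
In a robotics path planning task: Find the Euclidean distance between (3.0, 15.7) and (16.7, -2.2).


dx=13.7, dy=-17.9
d^2 = 13.7^2 + (-17.9)^2 = 508.1
d = sqrt(508.1) = 22.5411

22.5411


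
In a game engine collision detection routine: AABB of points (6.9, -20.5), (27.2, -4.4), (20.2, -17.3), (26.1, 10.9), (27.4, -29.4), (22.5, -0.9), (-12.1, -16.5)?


x range: [-12.1, 27.4]
y range: [-29.4, 10.9]
Bounding box: (-12.1,-29.4) to (27.4,10.9)

(-12.1,-29.4) to (27.4,10.9)


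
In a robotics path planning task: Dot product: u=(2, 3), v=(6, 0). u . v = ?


u . v = u_x*v_x + u_y*v_y = 2*6 + 3*0
= 12 + 0 = 12

12


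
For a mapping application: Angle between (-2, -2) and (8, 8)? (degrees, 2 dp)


u.v = -32, |u| = sqrt(8) = 2.8284, |v| = sqrt(128) = 11.3137
cos(theta) = u.v/(|u||v|) = -32/sqrt(1024) = -1
theta = acos(-1) = 180 degrees

180 degrees


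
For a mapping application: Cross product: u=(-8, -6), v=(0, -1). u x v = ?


u x v = u_x*v_y - u_y*v_x = (-8)*(-1) - (-6)*0
= 8 - 0 = 8

8


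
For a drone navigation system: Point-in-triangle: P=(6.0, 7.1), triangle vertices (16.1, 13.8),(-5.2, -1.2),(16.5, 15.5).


Cross products: AB x AP = -8.79, BC x BP = -6.93, CA x CP = -14.49
All same sign? yes

Yes, inside


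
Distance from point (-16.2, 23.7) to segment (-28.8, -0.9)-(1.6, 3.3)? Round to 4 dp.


Project P onto AB: t = 0.5164 (clamped to [0,1])
Closest point on segment: (-13.101, 1.2689)
Distance: 22.6441

22.6441


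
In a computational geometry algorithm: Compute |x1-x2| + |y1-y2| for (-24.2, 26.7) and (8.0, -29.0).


|(-24.2)-8| + |26.7-(-29)| = 32.2 + 55.7 = 87.9

87.9


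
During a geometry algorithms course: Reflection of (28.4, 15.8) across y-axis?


Reflection over y-axis: (x,y) -> (-x,y)
(28.4, 15.8) -> (-28.4, 15.8)

(-28.4, 15.8)


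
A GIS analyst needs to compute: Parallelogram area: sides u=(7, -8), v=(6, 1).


|u x v| = |7*1 - (-8)*6|
= |7 - (-48)| = 55

55


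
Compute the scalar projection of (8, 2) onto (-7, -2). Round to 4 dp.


u.v = -60, |v| = sqrt(53) = 7.2801
Scalar projection = u.v / |v| = -60 / sqrt(53) = -8.2416

-8.2416


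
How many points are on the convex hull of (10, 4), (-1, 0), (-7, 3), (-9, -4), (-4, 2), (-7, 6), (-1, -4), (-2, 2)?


Convex hull vertices (CCW): (-9, -4), (-1, -4), (10, 4), (-7, 6)
Count = 4

4


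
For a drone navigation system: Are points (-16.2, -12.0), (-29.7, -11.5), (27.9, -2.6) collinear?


Cross product: ((-29.7)-(-16.2))*((-2.6)-(-12)) - ((-11.5)-(-12))*(27.9-(-16.2))
= -148.95

No, not collinear


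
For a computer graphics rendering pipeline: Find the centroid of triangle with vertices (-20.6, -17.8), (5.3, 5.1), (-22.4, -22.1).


Centroid = ((x_A+x_B+x_C)/3, (y_A+y_B+y_C)/3)
= (((-20.6)+5.3+(-22.4))/3, ((-17.8)+5.1+(-22.1))/3)
= (-12.5667, -11.6)

(-12.5667, -11.6)


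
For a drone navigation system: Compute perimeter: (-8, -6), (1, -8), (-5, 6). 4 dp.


Sides: (-8, -6)->(1, -8): sqrt(85) = 9.219544, (1, -8)->(-5, 6): sqrt(232) = 15.231546, (-5, 6)->(-8, -6): sqrt(153) = 12.369317
Sum = 36.820407
Perimeter = 36.8204

36.8204


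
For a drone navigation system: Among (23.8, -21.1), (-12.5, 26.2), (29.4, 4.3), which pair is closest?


d(P0,P1) = 59.6237, d(P0,P2) = 26.01, d(P1,P2) = 47.2781
Closest: P0 and P2

Closest pair: (23.8, -21.1) and (29.4, 4.3), distance = 26.01


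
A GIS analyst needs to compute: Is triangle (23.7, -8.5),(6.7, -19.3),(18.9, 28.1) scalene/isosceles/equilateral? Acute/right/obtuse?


Side lengths squared: AB^2=405.64, BC^2=2395.6, CA^2=1362.6
Sorted: [405.64, 1362.6, 2395.6]
By sides: Scalene, By angles: Obtuse

Scalene, Obtuse


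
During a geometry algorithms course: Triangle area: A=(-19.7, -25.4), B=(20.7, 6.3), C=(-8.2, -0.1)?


Area = |x_A(y_B-y_C) + x_B(y_C-y_A) + x_C(y_A-y_B)|/2
= |(-126.08) + 523.71 + 259.94|/2
= 657.57/2 = 328.785

328.785


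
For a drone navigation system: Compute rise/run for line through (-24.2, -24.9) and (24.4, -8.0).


slope = (y2-y1)/(x2-x1) = ((-8)-(-24.9))/(24.4-(-24.2)) = 16.9/48.6 = 0.3477

0.3477


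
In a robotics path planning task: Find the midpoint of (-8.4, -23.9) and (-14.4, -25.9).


M = (((-8.4)+(-14.4))/2, ((-23.9)+(-25.9))/2)
= (-11.4, -24.9)

(-11.4, -24.9)


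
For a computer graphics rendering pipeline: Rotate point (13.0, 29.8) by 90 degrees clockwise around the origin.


90° CW: (x,y) -> (y, -x)
(13,29.8) -> (29.8, -13)

(29.8, -13)


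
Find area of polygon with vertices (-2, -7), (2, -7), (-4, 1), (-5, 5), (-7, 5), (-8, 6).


Shoelace sum: ((-2)*(-7) - 2*(-7)) + (2*1 - (-4)*(-7)) + ((-4)*5 - (-5)*1) + ((-5)*5 - (-7)*5) + ((-7)*6 - (-8)*5) + ((-8)*(-7) - (-2)*6)
= 63
Area = |63|/2 = 31.5

31.5


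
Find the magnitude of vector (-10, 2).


|u| = sqrt((-10)^2 + 2^2) = sqrt(104) = 10.198

10.198


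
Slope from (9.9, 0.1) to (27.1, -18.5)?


slope = (y2-y1)/(x2-x1) = ((-18.5)-0.1)/(27.1-9.9) = (-18.6)/17.2 = -1.0814

-1.0814


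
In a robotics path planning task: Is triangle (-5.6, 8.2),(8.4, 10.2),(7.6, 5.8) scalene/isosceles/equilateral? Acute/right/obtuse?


Side lengths squared: AB^2=200, BC^2=20, CA^2=180
Sorted: [20, 180, 200]
By sides: Scalene, By angles: Right

Scalene, Right


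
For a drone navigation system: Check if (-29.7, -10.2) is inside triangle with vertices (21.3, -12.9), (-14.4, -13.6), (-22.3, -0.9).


Cross products: AB x AP = -132.09, BC x BP = 167.45, CA x CP = -494.28
All same sign? no

No, outside


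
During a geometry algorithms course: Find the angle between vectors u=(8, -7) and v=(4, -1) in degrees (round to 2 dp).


u.v = 39, |u| = sqrt(113) = 10.6301, |v| = sqrt(17) = 4.1231
cos(theta) = u.v/(|u||v|) = 39/sqrt(1921) = 0.889817
theta = acos(0.889817) = 27.15 degrees

27.15 degrees


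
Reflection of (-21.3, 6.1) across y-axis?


Reflection over y-axis: (x,y) -> (-x,y)
(-21.3, 6.1) -> (21.3, 6.1)

(21.3, 6.1)


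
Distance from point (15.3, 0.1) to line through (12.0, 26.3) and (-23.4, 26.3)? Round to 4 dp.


|cross product| = 927.48
|line direction| = sqrt(1253.16) = 35.4
Distance = 927.48/sqrt(1253.16) = 26.2

26.2


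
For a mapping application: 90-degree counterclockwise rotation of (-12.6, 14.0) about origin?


90° CCW: (x,y) -> (-y, x)
(-12.6,14) -> (-14, -12.6)

(-14, -12.6)


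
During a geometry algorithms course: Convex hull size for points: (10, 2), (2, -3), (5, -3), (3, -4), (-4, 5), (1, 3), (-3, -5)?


Convex hull vertices (CCW): (-4, 5), (-3, -5), (3, -4), (5, -3), (10, 2)
Count = 5

5


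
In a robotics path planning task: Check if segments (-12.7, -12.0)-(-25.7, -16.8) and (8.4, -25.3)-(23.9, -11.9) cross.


Cross products: d1=488.89, d2=588.69, d3=274.18, d4=174.38
d1*d2 < 0 and d3*d4 < 0? no

No, they don't intersect


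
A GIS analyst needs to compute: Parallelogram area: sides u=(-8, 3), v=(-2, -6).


|u x v| = |(-8)*(-6) - 3*(-2)|
= |48 - (-6)| = 54

54


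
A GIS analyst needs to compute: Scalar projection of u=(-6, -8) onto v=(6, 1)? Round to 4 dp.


u.v = -44, |v| = sqrt(37) = 6.0828
Scalar projection = u.v / |v| = -44 / sqrt(37) = -7.2336

-7.2336


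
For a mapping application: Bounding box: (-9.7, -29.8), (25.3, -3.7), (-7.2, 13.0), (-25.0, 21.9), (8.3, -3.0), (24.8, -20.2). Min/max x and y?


x range: [-25, 25.3]
y range: [-29.8, 21.9]
Bounding box: (-25,-29.8) to (25.3,21.9)

(-25,-29.8) to (25.3,21.9)


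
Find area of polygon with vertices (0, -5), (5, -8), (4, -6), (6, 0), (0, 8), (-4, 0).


Shoelace sum: (0*(-8) - 5*(-5)) + (5*(-6) - 4*(-8)) + (4*0 - 6*(-6)) + (6*8 - 0*0) + (0*0 - (-4)*8) + ((-4)*(-5) - 0*0)
= 163
Area = |163|/2 = 81.5

81.5


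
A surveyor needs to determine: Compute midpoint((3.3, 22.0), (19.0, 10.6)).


M = ((3.3+19)/2, (22+10.6)/2)
= (11.15, 16.3)

(11.15, 16.3)


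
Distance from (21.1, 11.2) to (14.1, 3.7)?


dx=-7, dy=-7.5
d^2 = (-7)^2 + (-7.5)^2 = 105.25
d = sqrt(105.25) = 10.2591

10.2591


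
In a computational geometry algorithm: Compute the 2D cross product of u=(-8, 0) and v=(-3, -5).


u x v = u_x*v_y - u_y*v_x = (-8)*(-5) - 0*(-3)
= 40 - 0 = 40

40


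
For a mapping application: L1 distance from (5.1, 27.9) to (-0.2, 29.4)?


|5.1-(-0.2)| + |27.9-29.4| = 5.3 + 1.5 = 6.8

6.8


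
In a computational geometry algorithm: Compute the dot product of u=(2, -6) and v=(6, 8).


u . v = u_x*v_x + u_y*v_y = 2*6 + (-6)*8
= 12 + (-48) = -36

-36


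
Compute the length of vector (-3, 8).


|u| = sqrt((-3)^2 + 8^2) = sqrt(73) = 8.544

8.544


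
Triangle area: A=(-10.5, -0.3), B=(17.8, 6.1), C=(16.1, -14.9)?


Area = |x_A(y_B-y_C) + x_B(y_C-y_A) + x_C(y_A-y_B)|/2
= |(-220.5) + (-259.88) + (-103.04)|/2
= 583.42/2 = 291.71

291.71


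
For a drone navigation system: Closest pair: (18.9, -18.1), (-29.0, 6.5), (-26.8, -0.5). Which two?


d(P0,P1) = 53.8477, d(P0,P2) = 48.9719, d(P1,P2) = 7.3376
Closest: P1 and P2

Closest pair: (-29.0, 6.5) and (-26.8, -0.5), distance = 7.3376


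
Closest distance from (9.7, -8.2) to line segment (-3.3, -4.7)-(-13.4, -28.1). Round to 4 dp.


Project P onto AB: t = 0 (clamped to [0,1])
Closest point on segment: (-3.3, -4.7)
Distance: 13.4629

13.4629


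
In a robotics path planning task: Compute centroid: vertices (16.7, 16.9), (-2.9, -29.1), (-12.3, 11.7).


Centroid = ((x_A+x_B+x_C)/3, (y_A+y_B+y_C)/3)
= ((16.7+(-2.9)+(-12.3))/3, (16.9+(-29.1)+11.7)/3)
= (0.5, -0.1667)

(0.5, -0.1667)


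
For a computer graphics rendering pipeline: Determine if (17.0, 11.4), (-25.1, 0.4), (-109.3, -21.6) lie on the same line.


Cross product: ((-25.1)-17)*((-21.6)-11.4) - (0.4-11.4)*((-109.3)-17)
= 0

Yes, collinear


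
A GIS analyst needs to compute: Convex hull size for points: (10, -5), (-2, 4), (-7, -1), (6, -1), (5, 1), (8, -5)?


Convex hull vertices (CCW): (-7, -1), (8, -5), (10, -5), (5, 1), (-2, 4)
Count = 5

5


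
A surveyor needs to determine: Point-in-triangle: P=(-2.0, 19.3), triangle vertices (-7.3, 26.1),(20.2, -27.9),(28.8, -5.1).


Cross products: AB x AP = 99.2, BC x BP = 912.08, CA x CP = 80.12
All same sign? yes

Yes, inside


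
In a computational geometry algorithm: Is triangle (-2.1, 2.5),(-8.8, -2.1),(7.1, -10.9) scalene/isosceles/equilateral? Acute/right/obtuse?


Side lengths squared: AB^2=66.05, BC^2=330.25, CA^2=264.2
Sorted: [66.05, 264.2, 330.25]
By sides: Scalene, By angles: Right

Scalene, Right


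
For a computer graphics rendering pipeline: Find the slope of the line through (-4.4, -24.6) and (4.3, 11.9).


slope = (y2-y1)/(x2-x1) = (11.9-(-24.6))/(4.3-(-4.4)) = 36.5/8.7 = 4.1954

4.1954


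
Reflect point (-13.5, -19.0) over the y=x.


Reflection over y=x: (x,y) -> (y,x)
(-13.5, -19) -> (-19, -13.5)

(-19, -13.5)


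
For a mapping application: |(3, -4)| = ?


|u| = sqrt(3^2 + (-4)^2) = sqrt(25) = 5

5


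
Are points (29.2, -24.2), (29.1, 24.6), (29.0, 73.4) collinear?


Cross product: (29.1-29.2)*(73.4-(-24.2)) - (24.6-(-24.2))*(29-29.2)
= 0

Yes, collinear


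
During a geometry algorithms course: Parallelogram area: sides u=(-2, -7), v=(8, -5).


|u x v| = |(-2)*(-5) - (-7)*8|
= |10 - (-56)| = 66

66


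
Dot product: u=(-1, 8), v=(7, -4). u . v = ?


u . v = u_x*v_x + u_y*v_y = (-1)*7 + 8*(-4)
= (-7) + (-32) = -39

-39


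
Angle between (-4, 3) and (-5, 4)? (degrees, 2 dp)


u.v = 32, |u| = sqrt(25) = 5, |v| = sqrt(41) = 6.4031
cos(theta) = u.v/(|u||v|) = 32/sqrt(1025) = 0.999512
theta = acos(0.999512) = 1.79 degrees

1.79 degrees


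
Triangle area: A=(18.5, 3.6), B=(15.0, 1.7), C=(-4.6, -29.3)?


Area = |x_A(y_B-y_C) + x_B(y_C-y_A) + x_C(y_A-y_B)|/2
= |573.5 + (-493.5) + (-8.74)|/2
= 71.26/2 = 35.63

35.63


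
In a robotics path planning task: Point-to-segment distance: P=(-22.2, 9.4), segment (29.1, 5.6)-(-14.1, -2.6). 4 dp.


Project P onto AB: t = 1 (clamped to [0,1])
Closest point on segment: (-14.1, -2.6)
Distance: 14.4779

14.4779


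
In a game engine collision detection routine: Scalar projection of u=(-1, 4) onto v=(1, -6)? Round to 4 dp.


u.v = -25, |v| = sqrt(37) = 6.0828
Scalar projection = u.v / |v| = -25 / sqrt(37) = -4.11

-4.11


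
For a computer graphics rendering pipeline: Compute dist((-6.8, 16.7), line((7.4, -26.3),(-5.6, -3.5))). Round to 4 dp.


|cross product| = 235.24
|line direction| = sqrt(688.84) = 26.2458
Distance = 235.24/sqrt(688.84) = 8.963

8.963


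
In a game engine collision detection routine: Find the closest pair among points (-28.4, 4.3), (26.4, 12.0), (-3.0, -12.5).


d(P0,P1) = 55.3383, d(P0,P2) = 30.4532, d(P1,P2) = 38.2702
Closest: P0 and P2

Closest pair: (-28.4, 4.3) and (-3.0, -12.5), distance = 30.4532


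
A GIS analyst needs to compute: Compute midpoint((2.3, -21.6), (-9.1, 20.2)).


M = ((2.3+(-9.1))/2, ((-21.6)+20.2)/2)
= (-3.4, -0.7)

(-3.4, -0.7)


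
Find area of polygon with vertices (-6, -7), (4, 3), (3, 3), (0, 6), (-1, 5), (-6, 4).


Shoelace sum: ((-6)*3 - 4*(-7)) + (4*3 - 3*3) + (3*6 - 0*3) + (0*5 - (-1)*6) + ((-1)*4 - (-6)*5) + ((-6)*(-7) - (-6)*4)
= 129
Area = |129|/2 = 64.5

64.5


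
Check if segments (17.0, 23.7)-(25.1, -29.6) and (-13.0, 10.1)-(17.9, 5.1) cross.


Cross products: d1=570.24, d2=-1036.23, d3=-1709.16, d4=-102.69
d1*d2 < 0 and d3*d4 < 0? no

No, they don't intersect


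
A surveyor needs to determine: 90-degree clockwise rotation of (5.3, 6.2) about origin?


90° CW: (x,y) -> (y, -x)
(5.3,6.2) -> (6.2, -5.3)

(6.2, -5.3)


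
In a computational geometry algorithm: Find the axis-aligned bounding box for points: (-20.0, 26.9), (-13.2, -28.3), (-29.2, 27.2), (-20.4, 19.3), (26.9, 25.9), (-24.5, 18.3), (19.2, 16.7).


x range: [-29.2, 26.9]
y range: [-28.3, 27.2]
Bounding box: (-29.2,-28.3) to (26.9,27.2)

(-29.2,-28.3) to (26.9,27.2)


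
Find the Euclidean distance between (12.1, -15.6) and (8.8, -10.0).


dx=-3.3, dy=5.6
d^2 = (-3.3)^2 + 5.6^2 = 42.25
d = sqrt(42.25) = 6.5

6.5


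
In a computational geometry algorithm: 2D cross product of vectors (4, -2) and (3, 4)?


u x v = u_x*v_y - u_y*v_x = 4*4 - (-2)*3
= 16 - (-6) = 22

22


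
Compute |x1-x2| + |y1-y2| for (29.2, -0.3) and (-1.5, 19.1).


|29.2-(-1.5)| + |(-0.3)-19.1| = 30.7 + 19.4 = 50.1

50.1


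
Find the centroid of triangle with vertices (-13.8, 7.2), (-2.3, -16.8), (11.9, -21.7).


Centroid = ((x_A+x_B+x_C)/3, (y_A+y_B+y_C)/3)
= (((-13.8)+(-2.3)+11.9)/3, (7.2+(-16.8)+(-21.7))/3)
= (-1.4, -10.4333)

(-1.4, -10.4333)


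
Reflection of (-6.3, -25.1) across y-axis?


Reflection over y-axis: (x,y) -> (-x,y)
(-6.3, -25.1) -> (6.3, -25.1)

(6.3, -25.1)


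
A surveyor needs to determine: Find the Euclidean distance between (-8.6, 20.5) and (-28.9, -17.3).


dx=-20.3, dy=-37.8
d^2 = (-20.3)^2 + (-37.8)^2 = 1840.93
d = sqrt(1840.93) = 42.9061

42.9061


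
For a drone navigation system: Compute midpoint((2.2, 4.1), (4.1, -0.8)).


M = ((2.2+4.1)/2, (4.1+(-0.8))/2)
= (3.15, 1.65)

(3.15, 1.65)


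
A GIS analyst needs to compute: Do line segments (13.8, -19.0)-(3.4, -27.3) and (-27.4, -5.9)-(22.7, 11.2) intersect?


Cross products: d1=-1360.83, d2=-1598.82, d3=-478.2, d4=-240.21
d1*d2 < 0 and d3*d4 < 0? no

No, they don't intersect


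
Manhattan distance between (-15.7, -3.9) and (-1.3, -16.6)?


|(-15.7)-(-1.3)| + |(-3.9)-(-16.6)| = 14.4 + 12.7 = 27.1

27.1


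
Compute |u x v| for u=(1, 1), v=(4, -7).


|u x v| = |1*(-7) - 1*4|
= |(-7) - 4| = 11

11


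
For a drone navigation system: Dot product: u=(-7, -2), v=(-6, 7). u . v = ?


u . v = u_x*v_x + u_y*v_y = (-7)*(-6) + (-2)*7
= 42 + (-14) = 28

28


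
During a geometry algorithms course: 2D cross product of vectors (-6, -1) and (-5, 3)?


u x v = u_x*v_y - u_y*v_x = (-6)*3 - (-1)*(-5)
= (-18) - 5 = -23

-23


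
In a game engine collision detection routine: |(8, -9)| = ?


|u| = sqrt(8^2 + (-9)^2) = sqrt(145) = 12.0416

12.0416


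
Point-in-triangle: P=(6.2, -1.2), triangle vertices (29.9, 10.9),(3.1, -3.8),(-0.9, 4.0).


Cross products: AB x AP = -24.11, BC x BP = -34.58, CA x CP = -209.15
All same sign? yes

Yes, inside


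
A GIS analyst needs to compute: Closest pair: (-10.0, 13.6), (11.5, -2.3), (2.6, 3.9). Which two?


d(P0,P1) = 26.7406, d(P0,P2) = 15.9013, d(P1,P2) = 10.8467
Closest: P1 and P2

Closest pair: (11.5, -2.3) and (2.6, 3.9), distance = 10.8467


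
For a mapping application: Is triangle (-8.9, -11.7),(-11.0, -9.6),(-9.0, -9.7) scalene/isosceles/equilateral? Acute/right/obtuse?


Side lengths squared: AB^2=8.82, BC^2=4.01, CA^2=4.01
Sorted: [4.01, 4.01, 8.82]
By sides: Isosceles, By angles: Obtuse

Isosceles, Obtuse


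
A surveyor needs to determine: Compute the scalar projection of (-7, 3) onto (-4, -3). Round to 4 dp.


u.v = 19, |v| = sqrt(25) = 5
Scalar projection = u.v / |v| = 19 / sqrt(25) = 3.8

3.8


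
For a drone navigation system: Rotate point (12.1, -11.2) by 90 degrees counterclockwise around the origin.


90° CCW: (x,y) -> (-y, x)
(12.1,-11.2) -> (11.2, 12.1)

(11.2, 12.1)


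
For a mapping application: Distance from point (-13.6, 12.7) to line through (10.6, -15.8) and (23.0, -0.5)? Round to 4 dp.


|cross product| = 723.66
|line direction| = sqrt(387.85) = 19.6939
Distance = 723.66/sqrt(387.85) = 36.7454

36.7454


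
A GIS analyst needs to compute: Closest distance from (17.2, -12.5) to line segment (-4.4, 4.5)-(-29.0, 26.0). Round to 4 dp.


Project P onto AB: t = 0 (clamped to [0,1])
Closest point on segment: (-4.4, 4.5)
Distance: 27.4875

27.4875


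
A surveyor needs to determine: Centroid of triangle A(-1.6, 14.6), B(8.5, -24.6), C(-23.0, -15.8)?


Centroid = ((x_A+x_B+x_C)/3, (y_A+y_B+y_C)/3)
= (((-1.6)+8.5+(-23))/3, (14.6+(-24.6)+(-15.8))/3)
= (-5.3667, -8.6)

(-5.3667, -8.6)


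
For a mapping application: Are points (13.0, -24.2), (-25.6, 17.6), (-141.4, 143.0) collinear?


Cross product: ((-25.6)-13)*(143-(-24.2)) - (17.6-(-24.2))*((-141.4)-13)
= 0

Yes, collinear


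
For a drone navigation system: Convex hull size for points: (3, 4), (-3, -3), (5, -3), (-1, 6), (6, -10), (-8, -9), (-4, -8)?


Convex hull vertices (CCW): (-8, -9), (6, -10), (5, -3), (3, 4), (-1, 6)
Count = 5

5


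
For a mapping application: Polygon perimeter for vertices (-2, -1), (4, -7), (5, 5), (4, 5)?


Sides: (-2, -1)->(4, -7): sqrt(72) = 8.485281, (4, -7)->(5, 5): sqrt(145) = 12.041595, (5, 5)->(4, 5): sqrt(1) = 1, (4, 5)->(-2, -1): sqrt(72) = 8.485281
Sum = 30.012157
Perimeter = 30.0122

30.0122


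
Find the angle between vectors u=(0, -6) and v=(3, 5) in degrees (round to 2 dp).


u.v = -30, |u| = sqrt(36) = 6, |v| = sqrt(34) = 5.831
cos(theta) = u.v/(|u||v|) = -30/sqrt(1224) = -0.857493
theta = acos(-0.857493) = 149.04 degrees

149.04 degrees


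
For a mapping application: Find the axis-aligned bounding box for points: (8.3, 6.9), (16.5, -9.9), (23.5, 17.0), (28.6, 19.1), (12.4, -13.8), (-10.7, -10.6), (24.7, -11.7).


x range: [-10.7, 28.6]
y range: [-13.8, 19.1]
Bounding box: (-10.7,-13.8) to (28.6,19.1)

(-10.7,-13.8) to (28.6,19.1)


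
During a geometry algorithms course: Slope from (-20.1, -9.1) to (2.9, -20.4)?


slope = (y2-y1)/(x2-x1) = ((-20.4)-(-9.1))/(2.9-(-20.1)) = (-11.3)/23 = -0.4913

-0.4913


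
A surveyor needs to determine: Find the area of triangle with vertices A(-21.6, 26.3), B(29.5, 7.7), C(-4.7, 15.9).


Area = |x_A(y_B-y_C) + x_B(y_C-y_A) + x_C(y_A-y_B)|/2
= |177.12 + (-306.8) + (-87.42)|/2
= 217.1/2 = 108.55

108.55


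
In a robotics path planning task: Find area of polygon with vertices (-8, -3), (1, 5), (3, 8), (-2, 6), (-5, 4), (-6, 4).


Shoelace sum: ((-8)*5 - 1*(-3)) + (1*8 - 3*5) + (3*6 - (-2)*8) + ((-2)*4 - (-5)*6) + ((-5)*4 - (-6)*4) + ((-6)*(-3) - (-8)*4)
= 66
Area = |66|/2 = 33

33


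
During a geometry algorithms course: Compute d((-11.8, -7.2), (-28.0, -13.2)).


dx=-16.2, dy=-6
d^2 = (-16.2)^2 + (-6)^2 = 298.44
d = sqrt(298.44) = 17.2754

17.2754


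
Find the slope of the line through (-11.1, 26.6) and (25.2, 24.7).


slope = (y2-y1)/(x2-x1) = (24.7-26.6)/(25.2-(-11.1)) = (-1.9)/36.3 = -0.0523

-0.0523


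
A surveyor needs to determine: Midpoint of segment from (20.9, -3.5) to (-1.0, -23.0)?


M = ((20.9+(-1))/2, ((-3.5)+(-23))/2)
= (9.95, -13.25)

(9.95, -13.25)


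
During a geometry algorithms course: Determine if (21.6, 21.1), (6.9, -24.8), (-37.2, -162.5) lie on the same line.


Cross product: (6.9-21.6)*((-162.5)-21.1) - ((-24.8)-21.1)*((-37.2)-21.6)
= 0

Yes, collinear


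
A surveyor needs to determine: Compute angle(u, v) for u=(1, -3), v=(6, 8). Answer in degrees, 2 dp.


u.v = -18, |u| = sqrt(10) = 3.1623, |v| = sqrt(100) = 10
cos(theta) = u.v/(|u||v|) = -18/sqrt(1000) = -0.56921
theta = acos(-0.56921) = 124.7 degrees

124.7 degrees


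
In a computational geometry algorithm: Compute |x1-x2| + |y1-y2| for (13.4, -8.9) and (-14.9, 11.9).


|13.4-(-14.9)| + |(-8.9)-11.9| = 28.3 + 20.8 = 49.1

49.1


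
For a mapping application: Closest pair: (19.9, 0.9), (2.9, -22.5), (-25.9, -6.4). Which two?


d(P0,P1) = 28.9233, d(P0,P2) = 46.3781, d(P1,P2) = 32.9947
Closest: P0 and P1

Closest pair: (19.9, 0.9) and (2.9, -22.5), distance = 28.9233


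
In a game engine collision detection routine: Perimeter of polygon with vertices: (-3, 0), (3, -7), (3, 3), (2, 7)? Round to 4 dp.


Sides: (-3, 0)->(3, -7): sqrt(85) = 9.219544, (3, -7)->(3, 3): sqrt(100) = 10, (3, 3)->(2, 7): sqrt(17) = 4.123106, (2, 7)->(-3, 0): sqrt(74) = 8.602325
Sum = 31.944975
Perimeter = 31.945

31.945


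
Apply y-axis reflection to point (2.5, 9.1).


Reflection over y-axis: (x,y) -> (-x,y)
(2.5, 9.1) -> (-2.5, 9.1)

(-2.5, 9.1)


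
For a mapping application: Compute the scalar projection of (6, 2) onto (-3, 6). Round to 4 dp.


u.v = -6, |v| = sqrt(45) = 6.7082
Scalar projection = u.v / |v| = -6 / sqrt(45) = -0.8944

-0.8944


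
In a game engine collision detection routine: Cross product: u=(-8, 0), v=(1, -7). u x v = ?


u x v = u_x*v_y - u_y*v_x = (-8)*(-7) - 0*1
= 56 - 0 = 56

56


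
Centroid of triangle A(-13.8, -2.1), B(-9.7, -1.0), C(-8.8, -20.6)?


Centroid = ((x_A+x_B+x_C)/3, (y_A+y_B+y_C)/3)
= (((-13.8)+(-9.7)+(-8.8))/3, ((-2.1)+(-1)+(-20.6))/3)
= (-10.7667, -7.9)

(-10.7667, -7.9)


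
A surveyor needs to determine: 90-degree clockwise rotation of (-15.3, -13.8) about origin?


90° CW: (x,y) -> (y, -x)
(-15.3,-13.8) -> (-13.8, 15.3)

(-13.8, 15.3)


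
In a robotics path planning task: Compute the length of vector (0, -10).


|u| = sqrt(0^2 + (-10)^2) = sqrt(100) = 10

10


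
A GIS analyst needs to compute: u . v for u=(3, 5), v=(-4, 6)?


u . v = u_x*v_x + u_y*v_y = 3*(-4) + 5*6
= (-12) + 30 = 18

18


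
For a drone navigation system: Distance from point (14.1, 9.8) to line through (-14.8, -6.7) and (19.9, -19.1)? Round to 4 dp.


|cross product| = 930.91
|line direction| = sqrt(1357.85) = 36.849
Distance = 930.91/sqrt(1357.85) = 25.2628

25.2628


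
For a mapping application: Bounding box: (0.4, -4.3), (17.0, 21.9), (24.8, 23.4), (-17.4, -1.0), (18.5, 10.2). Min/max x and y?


x range: [-17.4, 24.8]
y range: [-4.3, 23.4]
Bounding box: (-17.4,-4.3) to (24.8,23.4)

(-17.4,-4.3) to (24.8,23.4)


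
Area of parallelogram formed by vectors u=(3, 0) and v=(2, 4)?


|u x v| = |3*4 - 0*2|
= |12 - 0| = 12

12


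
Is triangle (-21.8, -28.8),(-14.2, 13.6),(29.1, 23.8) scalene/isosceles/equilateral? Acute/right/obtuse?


Side lengths squared: AB^2=1855.52, BC^2=1978.93, CA^2=5357.57
Sorted: [1855.52, 1978.93, 5357.57]
By sides: Scalene, By angles: Obtuse

Scalene, Obtuse


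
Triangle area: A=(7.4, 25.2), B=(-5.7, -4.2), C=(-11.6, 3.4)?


Area = |x_A(y_B-y_C) + x_B(y_C-y_A) + x_C(y_A-y_B)|/2
= |(-56.24) + 124.26 + (-341.04)|/2
= 273.02/2 = 136.51

136.51


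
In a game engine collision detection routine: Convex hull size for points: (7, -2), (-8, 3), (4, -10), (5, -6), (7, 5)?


Convex hull vertices (CCW): (-8, 3), (4, -10), (7, -2), (7, 5)
Count = 4

4


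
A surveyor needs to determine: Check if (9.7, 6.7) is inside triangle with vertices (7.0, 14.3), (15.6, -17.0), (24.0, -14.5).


Cross products: AB x AP = 19.15, BC x BP = 213.83, CA x CP = 51.44
All same sign? yes

Yes, inside


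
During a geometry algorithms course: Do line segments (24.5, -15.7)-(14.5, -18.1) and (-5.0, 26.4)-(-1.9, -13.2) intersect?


Cross products: d1=1037.69, d2=634.25, d3=-491.8, d4=-88.36
d1*d2 < 0 and d3*d4 < 0? no

No, they don't intersect


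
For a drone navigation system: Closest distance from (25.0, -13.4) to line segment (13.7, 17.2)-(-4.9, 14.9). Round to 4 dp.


Project P onto AB: t = 0 (clamped to [0,1])
Closest point on segment: (13.7, 17.2)
Distance: 32.6198

32.6198


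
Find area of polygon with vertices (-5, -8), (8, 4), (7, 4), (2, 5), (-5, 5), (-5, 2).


Shoelace sum: ((-5)*4 - 8*(-8)) + (8*4 - 7*4) + (7*5 - 2*4) + (2*5 - (-5)*5) + ((-5)*2 - (-5)*5) + ((-5)*(-8) - (-5)*2)
= 175
Area = |175|/2 = 87.5

87.5


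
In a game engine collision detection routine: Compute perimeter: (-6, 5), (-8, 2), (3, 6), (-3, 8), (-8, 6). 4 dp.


Sides: (-6, 5)->(-8, 2): sqrt(13) = 3.605551, (-8, 2)->(3, 6): sqrt(137) = 11.7047, (3, 6)->(-3, 8): sqrt(40) = 6.324555, (-3, 8)->(-8, 6): sqrt(29) = 5.385165, (-8, 6)->(-6, 5): sqrt(5) = 2.236068
Sum = 29.256039
Perimeter = 29.256

29.256


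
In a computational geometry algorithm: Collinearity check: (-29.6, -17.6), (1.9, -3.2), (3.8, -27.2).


Cross product: (1.9-(-29.6))*((-27.2)-(-17.6)) - ((-3.2)-(-17.6))*(3.8-(-29.6))
= -783.36

No, not collinear


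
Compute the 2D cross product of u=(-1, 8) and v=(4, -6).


u x v = u_x*v_y - u_y*v_x = (-1)*(-6) - 8*4
= 6 - 32 = -26

-26


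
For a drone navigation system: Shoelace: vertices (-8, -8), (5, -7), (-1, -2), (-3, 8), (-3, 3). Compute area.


Shoelace sum: ((-8)*(-7) - 5*(-8)) + (5*(-2) - (-1)*(-7)) + ((-1)*8 - (-3)*(-2)) + ((-3)*3 - (-3)*8) + ((-3)*(-8) - (-8)*3)
= 128
Area = |128|/2 = 64

64


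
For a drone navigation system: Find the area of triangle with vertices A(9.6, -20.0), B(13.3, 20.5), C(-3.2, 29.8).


Area = |x_A(y_B-y_C) + x_B(y_C-y_A) + x_C(y_A-y_B)|/2
= |(-89.28) + 662.34 + 129.6|/2
= 702.66/2 = 351.33

351.33


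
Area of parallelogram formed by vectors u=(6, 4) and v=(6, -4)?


|u x v| = |6*(-4) - 4*6|
= |(-24) - 24| = 48

48


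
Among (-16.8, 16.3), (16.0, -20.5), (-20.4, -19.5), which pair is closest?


d(P0,P1) = 49.2958, d(P0,P2) = 35.9806, d(P1,P2) = 36.4137
Closest: P0 and P2

Closest pair: (-16.8, 16.3) and (-20.4, -19.5), distance = 35.9806


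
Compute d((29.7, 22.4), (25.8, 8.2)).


dx=-3.9, dy=-14.2
d^2 = (-3.9)^2 + (-14.2)^2 = 216.85
d = sqrt(216.85) = 14.7258

14.7258


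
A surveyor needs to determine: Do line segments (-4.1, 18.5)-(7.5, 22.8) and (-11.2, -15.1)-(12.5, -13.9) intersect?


Cross products: d1=787.8, d2=875.79, d3=-359.23, d4=-447.22
d1*d2 < 0 and d3*d4 < 0? no

No, they don't intersect


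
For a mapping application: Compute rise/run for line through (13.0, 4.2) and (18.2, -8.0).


slope = (y2-y1)/(x2-x1) = ((-8)-4.2)/(18.2-13) = (-12.2)/5.2 = -2.3462

-2.3462


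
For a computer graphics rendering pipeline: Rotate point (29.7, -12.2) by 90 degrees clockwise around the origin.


90° CW: (x,y) -> (y, -x)
(29.7,-12.2) -> (-12.2, -29.7)

(-12.2, -29.7)


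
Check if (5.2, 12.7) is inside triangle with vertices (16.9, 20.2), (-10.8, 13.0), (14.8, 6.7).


Cross products: AB x AP = 123.51, BC x BP = 93.12, CA x CP = 142.2
All same sign? yes

Yes, inside


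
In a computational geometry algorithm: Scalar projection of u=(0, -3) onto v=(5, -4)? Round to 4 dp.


u.v = 12, |v| = sqrt(41) = 6.4031
Scalar projection = u.v / |v| = 12 / sqrt(41) = 1.8741

1.8741


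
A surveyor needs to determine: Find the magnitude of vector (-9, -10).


|u| = sqrt((-9)^2 + (-10)^2) = sqrt(181) = 13.4536

13.4536


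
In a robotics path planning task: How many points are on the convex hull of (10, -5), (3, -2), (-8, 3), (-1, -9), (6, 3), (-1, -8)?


Convex hull vertices (CCW): (-8, 3), (-1, -9), (10, -5), (6, 3)
Count = 4

4


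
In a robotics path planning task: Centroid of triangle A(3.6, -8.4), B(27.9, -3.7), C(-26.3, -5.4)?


Centroid = ((x_A+x_B+x_C)/3, (y_A+y_B+y_C)/3)
= ((3.6+27.9+(-26.3))/3, ((-8.4)+(-3.7)+(-5.4))/3)
= (1.7333, -5.8333)

(1.7333, -5.8333)


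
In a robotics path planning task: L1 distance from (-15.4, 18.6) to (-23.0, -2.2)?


|(-15.4)-(-23)| + |18.6-(-2.2)| = 7.6 + 20.8 = 28.4

28.4


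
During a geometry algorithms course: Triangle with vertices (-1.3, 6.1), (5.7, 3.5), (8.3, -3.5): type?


Side lengths squared: AB^2=55.76, BC^2=55.76, CA^2=184.32
Sorted: [55.76, 55.76, 184.32]
By sides: Isosceles, By angles: Obtuse

Isosceles, Obtuse


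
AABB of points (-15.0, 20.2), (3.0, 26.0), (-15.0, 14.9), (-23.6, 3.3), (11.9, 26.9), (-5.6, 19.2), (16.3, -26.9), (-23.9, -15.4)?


x range: [-23.9, 16.3]
y range: [-26.9, 26.9]
Bounding box: (-23.9,-26.9) to (16.3,26.9)

(-23.9,-26.9) to (16.3,26.9)


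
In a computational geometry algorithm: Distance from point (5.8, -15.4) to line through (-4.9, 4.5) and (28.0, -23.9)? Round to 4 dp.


|cross product| = 350.83
|line direction| = sqrt(1888.97) = 43.4623
Distance = 350.83/sqrt(1888.97) = 8.0721

8.0721


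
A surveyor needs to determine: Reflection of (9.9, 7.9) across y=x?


Reflection over y=x: (x,y) -> (y,x)
(9.9, 7.9) -> (7.9, 9.9)

(7.9, 9.9)


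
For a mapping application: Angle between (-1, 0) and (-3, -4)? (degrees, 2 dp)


u.v = 3, |u| = sqrt(1) = 1, |v| = sqrt(25) = 5
cos(theta) = u.v/(|u||v|) = 3/sqrt(25) = 0.6
theta = acos(0.6) = 53.13 degrees

53.13 degrees


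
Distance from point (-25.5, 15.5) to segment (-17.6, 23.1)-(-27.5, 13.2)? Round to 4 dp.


Project P onto AB: t = 0.7828 (clamped to [0,1])
Closest point on segment: (-25.35, 15.35)
Distance: 0.2121

0.2121


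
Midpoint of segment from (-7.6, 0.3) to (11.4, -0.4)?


M = (((-7.6)+11.4)/2, (0.3+(-0.4))/2)
= (1.9, -0.05)

(1.9, -0.05)


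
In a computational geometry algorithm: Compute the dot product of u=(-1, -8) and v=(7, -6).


u . v = u_x*v_x + u_y*v_y = (-1)*7 + (-8)*(-6)
= (-7) + 48 = 41

41


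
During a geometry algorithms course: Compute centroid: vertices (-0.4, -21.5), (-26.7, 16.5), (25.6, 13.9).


Centroid = ((x_A+x_B+x_C)/3, (y_A+y_B+y_C)/3)
= (((-0.4)+(-26.7)+25.6)/3, ((-21.5)+16.5+13.9)/3)
= (-0.5, 2.9667)

(-0.5, 2.9667)


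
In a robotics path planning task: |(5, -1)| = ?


|u| = sqrt(5^2 + (-1)^2) = sqrt(26) = 5.099

5.099


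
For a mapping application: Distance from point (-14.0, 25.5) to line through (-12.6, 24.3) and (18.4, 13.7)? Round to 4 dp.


|cross product| = 22.36
|line direction| = sqrt(1073.36) = 32.7622
Distance = 22.36/sqrt(1073.36) = 0.6825

0.6825


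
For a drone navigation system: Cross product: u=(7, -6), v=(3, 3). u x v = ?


u x v = u_x*v_y - u_y*v_x = 7*3 - (-6)*3
= 21 - (-18) = 39

39


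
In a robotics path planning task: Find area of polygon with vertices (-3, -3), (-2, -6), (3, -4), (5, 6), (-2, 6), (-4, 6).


Shoelace sum: ((-3)*(-6) - (-2)*(-3)) + ((-2)*(-4) - 3*(-6)) + (3*6 - 5*(-4)) + (5*6 - (-2)*6) + ((-2)*6 - (-4)*6) + ((-4)*(-3) - (-3)*6)
= 160
Area = |160|/2 = 80

80


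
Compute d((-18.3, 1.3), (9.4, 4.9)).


dx=27.7, dy=3.6
d^2 = 27.7^2 + 3.6^2 = 780.25
d = sqrt(780.25) = 27.933

27.933


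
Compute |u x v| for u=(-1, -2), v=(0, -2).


|u x v| = |(-1)*(-2) - (-2)*0|
= |2 - 0| = 2

2


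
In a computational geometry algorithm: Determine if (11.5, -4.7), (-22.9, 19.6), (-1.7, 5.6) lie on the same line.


Cross product: ((-22.9)-11.5)*(5.6-(-4.7)) - (19.6-(-4.7))*((-1.7)-11.5)
= -33.56

No, not collinear


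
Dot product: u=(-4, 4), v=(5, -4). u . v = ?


u . v = u_x*v_x + u_y*v_y = (-4)*5 + 4*(-4)
= (-20) + (-16) = -36

-36


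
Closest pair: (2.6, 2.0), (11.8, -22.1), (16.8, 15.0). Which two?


d(P0,P1) = 25.7963, d(P0,P2) = 19.252, d(P1,P2) = 37.4354
Closest: P0 and P2

Closest pair: (2.6, 2.0) and (16.8, 15.0), distance = 19.252


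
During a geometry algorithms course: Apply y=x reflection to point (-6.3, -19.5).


Reflection over y=x: (x,y) -> (y,x)
(-6.3, -19.5) -> (-19.5, -6.3)

(-19.5, -6.3)


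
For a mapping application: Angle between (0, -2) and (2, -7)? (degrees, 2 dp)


u.v = 14, |u| = sqrt(4) = 2, |v| = sqrt(53) = 7.2801
cos(theta) = u.v/(|u||v|) = 14/sqrt(212) = 0.961524
theta = acos(0.961524) = 15.95 degrees

15.95 degrees


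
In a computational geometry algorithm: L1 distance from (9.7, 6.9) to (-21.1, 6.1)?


|9.7-(-21.1)| + |6.9-6.1| = 30.8 + 0.8 = 31.6

31.6


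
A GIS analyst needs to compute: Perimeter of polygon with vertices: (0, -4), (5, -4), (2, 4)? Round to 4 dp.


Sides: (0, -4)->(5, -4): sqrt(25) = 5, (5, -4)->(2, 4): sqrt(73) = 8.544004, (2, 4)->(0, -4): sqrt(68) = 8.246211
Sum = 21.790215
Perimeter = 21.7902

21.7902


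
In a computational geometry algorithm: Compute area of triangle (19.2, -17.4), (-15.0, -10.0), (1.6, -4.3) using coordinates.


Area = |x_A(y_B-y_C) + x_B(y_C-y_A) + x_C(y_A-y_B)|/2
= |(-109.44) + (-196.5) + (-11.84)|/2
= 317.78/2 = 158.89

158.89


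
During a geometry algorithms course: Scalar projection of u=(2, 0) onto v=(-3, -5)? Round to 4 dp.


u.v = -6, |v| = sqrt(34) = 5.831
Scalar projection = u.v / |v| = -6 / sqrt(34) = -1.029

-1.029


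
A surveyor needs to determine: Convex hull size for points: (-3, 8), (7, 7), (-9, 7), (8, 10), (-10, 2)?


Convex hull vertices (CCW): (-10, 2), (7, 7), (8, 10), (-9, 7)
Count = 4

4


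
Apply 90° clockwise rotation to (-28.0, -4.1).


90° CW: (x,y) -> (y, -x)
(-28,-4.1) -> (-4.1, 28)

(-4.1, 28)


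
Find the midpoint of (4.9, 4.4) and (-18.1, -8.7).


M = ((4.9+(-18.1))/2, (4.4+(-8.7))/2)
= (-6.6, -2.15)

(-6.6, -2.15)


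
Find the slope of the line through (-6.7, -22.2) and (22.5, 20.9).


slope = (y2-y1)/(x2-x1) = (20.9-(-22.2))/(22.5-(-6.7)) = 43.1/29.2 = 1.476

1.476


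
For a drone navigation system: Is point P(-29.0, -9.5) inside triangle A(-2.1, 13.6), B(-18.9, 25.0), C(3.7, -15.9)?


Cross products: AB x AP = 694.74, BC x BP = -1192.79, CA x CP = 927.53
All same sign? no

No, outside


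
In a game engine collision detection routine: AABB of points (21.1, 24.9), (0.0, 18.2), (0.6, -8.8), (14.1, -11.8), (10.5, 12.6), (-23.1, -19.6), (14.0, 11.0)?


x range: [-23.1, 21.1]
y range: [-19.6, 24.9]
Bounding box: (-23.1,-19.6) to (21.1,24.9)

(-23.1,-19.6) to (21.1,24.9)


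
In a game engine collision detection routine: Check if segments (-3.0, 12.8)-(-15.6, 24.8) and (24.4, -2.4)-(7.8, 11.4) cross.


Cross products: d1=125.8, d2=100.48, d3=-137.28, d4=-111.96
d1*d2 < 0 and d3*d4 < 0? no

No, they don't intersect


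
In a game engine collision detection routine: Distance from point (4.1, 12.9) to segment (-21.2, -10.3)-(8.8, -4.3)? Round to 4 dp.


Project P onto AB: t = 0.9596 (clamped to [0,1])
Closest point on segment: (7.5885, -4.5423)
Distance: 17.7877

17.7877


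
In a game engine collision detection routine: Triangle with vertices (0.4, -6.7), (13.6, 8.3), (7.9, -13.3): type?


Side lengths squared: AB^2=399.24, BC^2=499.05, CA^2=99.81
Sorted: [99.81, 399.24, 499.05]
By sides: Scalene, By angles: Right

Scalene, Right


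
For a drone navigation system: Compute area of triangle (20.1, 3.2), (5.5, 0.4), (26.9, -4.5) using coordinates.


Area = |x_A(y_B-y_C) + x_B(y_C-y_A) + x_C(y_A-y_B)|/2
= |98.49 + (-42.35) + 75.32|/2
= 131.46/2 = 65.73

65.73


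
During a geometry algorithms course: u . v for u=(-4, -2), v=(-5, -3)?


u . v = u_x*v_x + u_y*v_y = (-4)*(-5) + (-2)*(-3)
= 20 + 6 = 26

26


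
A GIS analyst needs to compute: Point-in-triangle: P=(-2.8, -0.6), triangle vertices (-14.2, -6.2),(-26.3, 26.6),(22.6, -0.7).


Cross products: AB x AP = -441.68, BC x BP = -688.53, CA x CP = -143.38
All same sign? yes

Yes, inside


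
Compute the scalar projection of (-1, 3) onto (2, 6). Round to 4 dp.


u.v = 16, |v| = sqrt(40) = 6.3246
Scalar projection = u.v / |v| = 16 / sqrt(40) = 2.5298

2.5298


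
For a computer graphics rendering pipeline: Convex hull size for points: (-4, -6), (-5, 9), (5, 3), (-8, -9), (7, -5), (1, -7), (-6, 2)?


Convex hull vertices (CCW): (-8, -9), (1, -7), (7, -5), (5, 3), (-5, 9)
Count = 5

5


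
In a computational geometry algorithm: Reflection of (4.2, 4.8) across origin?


Reflection over origin: (x,y) -> (-x,-y)
(4.2, 4.8) -> (-4.2, -4.8)

(-4.2, -4.8)


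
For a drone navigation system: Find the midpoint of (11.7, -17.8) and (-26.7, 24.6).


M = ((11.7+(-26.7))/2, ((-17.8)+24.6)/2)
= (-7.5, 3.4)

(-7.5, 3.4)


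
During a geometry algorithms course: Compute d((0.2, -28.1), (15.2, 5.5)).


dx=15, dy=33.6
d^2 = 15^2 + 33.6^2 = 1353.96
d = sqrt(1353.96) = 36.7962

36.7962


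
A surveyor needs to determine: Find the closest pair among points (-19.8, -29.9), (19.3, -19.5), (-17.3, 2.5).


d(P0,P1) = 40.4595, d(P0,P2) = 32.4963, d(P1,P2) = 42.7032
Closest: P0 and P2

Closest pair: (-19.8, -29.9) and (-17.3, 2.5), distance = 32.4963


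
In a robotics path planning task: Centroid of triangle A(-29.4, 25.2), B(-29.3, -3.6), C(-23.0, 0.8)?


Centroid = ((x_A+x_B+x_C)/3, (y_A+y_B+y_C)/3)
= (((-29.4)+(-29.3)+(-23))/3, (25.2+(-3.6)+0.8)/3)
= (-27.2333, 7.4667)

(-27.2333, 7.4667)
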